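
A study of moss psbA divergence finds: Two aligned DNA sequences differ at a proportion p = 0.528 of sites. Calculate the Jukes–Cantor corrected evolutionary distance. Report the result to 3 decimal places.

0.913

d = −(3/4) ln(1 − 4p/3) = −0.75 ln(1 − 0.704) = −0.75 ln(0.296)
  = −0.75 × (-1.217396) = 0.913047 substitutions/site.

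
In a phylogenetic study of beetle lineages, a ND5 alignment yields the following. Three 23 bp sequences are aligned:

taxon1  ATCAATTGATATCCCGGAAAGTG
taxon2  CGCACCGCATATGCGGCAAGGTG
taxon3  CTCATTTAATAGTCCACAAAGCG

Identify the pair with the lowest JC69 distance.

taxon1 and taxon3

taxon1–taxon2: 10/23 differ, p = 0.435, d = 0.650.
taxon1–taxon3: 8/23 differ, p = 0.348, d = 0.467.
taxon2–taxon3: 11/23 differ, p = 0.478, d = 0.761.
The smallest distance is between taxon1 and taxon3.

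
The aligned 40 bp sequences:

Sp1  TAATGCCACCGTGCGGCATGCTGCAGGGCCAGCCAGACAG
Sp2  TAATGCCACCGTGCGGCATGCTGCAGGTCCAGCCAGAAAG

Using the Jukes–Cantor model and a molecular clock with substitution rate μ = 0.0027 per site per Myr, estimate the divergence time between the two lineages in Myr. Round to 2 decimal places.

The sequences differ at 2 of 40 sites (28, 38), so p = 2/40 = 0.05.
d = −(3/4) ln(1 − 4p/3) = −0.75 ln(1 − 0.066667) = −0.75 ln(0.933333)
  = −0.75 × (-0.068993) = 0.051745 substitutions/site.
Under a molecular clock d = 2μt, so t = d/(2μ) = 0.051745 / (2 × 0.0027) = 9.58 Myr.

9.58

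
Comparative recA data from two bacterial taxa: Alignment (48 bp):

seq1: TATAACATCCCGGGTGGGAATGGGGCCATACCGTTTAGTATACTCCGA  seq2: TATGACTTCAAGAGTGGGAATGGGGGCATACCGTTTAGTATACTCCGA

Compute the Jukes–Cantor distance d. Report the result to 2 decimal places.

The sequences differ at 6 of 48 sites (4, 7, 10, 11, 13, 26), so p = 6/48 = 0.125.
d = −(3/4) ln(1 − 4p/3) = −0.75 ln(1 − 0.166667) = −0.75 ln(0.833333)
  = −0.75 × (-0.182322) = 0.136742 substitutions/site.

0.14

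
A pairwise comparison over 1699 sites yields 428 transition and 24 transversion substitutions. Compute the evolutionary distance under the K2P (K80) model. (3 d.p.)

0.372

P = 428/1699 ≈ 0.251913 and Q = 24/1699 ≈ 0.014126.
Under the Kimura two-parameter model, d = −½ ln(1 − 2P − Q) − ¼ ln(1 − 2Q).
1 − 2P − Q = 0.482048, giving −½ ln(0.482048) = 0.364856.
1 − 2Q = 0.971748, giving −¼ ln(0.971748) = 0.007165.
d = 0.364856 + 0.007165 = 0.372021.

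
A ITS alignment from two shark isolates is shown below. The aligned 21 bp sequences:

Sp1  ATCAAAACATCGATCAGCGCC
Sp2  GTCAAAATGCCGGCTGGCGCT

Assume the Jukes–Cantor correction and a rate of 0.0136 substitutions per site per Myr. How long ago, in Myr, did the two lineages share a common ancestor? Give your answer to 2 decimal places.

23.36

The sequences differ at 9 of 21 sites (1, 8, 9, 10, 13, 14, 15, 16, 21), so p = 9/21 ≈ 0.428571.
d = −(3/4) ln(1 − 4p/3) = −0.75 ln(1 − 0.571428) = −0.75 ln(0.428572)
  = −0.75 × (-0.847297) = 0.635473 substitutions/site.
Under a molecular clock d = 2μt, so t = d/(2μ) = 0.635473 / (2 × 0.0136) = 23.36 Myr.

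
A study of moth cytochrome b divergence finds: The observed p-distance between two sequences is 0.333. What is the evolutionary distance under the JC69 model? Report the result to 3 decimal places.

0.440

d = −(3/4) ln(1 − 4p/3) = −0.75 ln(1 − 0.444) = −0.75 ln(0.556)
  = −0.75 × (-0.586987) = 0.440240 substitutions/site.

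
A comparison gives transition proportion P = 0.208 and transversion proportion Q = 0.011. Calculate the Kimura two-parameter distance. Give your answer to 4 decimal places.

Under the Kimura two-parameter model, d = −½ ln(1 − 2P − Q) − ¼ ln(1 − 2Q).
1 − 2P − Q = 0.573, giving −½ ln(0.573) = 0.278435.
1 − 2Q = 0.978, giving −¼ ln(0.978) = 0.005561.
d = 0.278435 + 0.005561 = 0.283996.

0.2840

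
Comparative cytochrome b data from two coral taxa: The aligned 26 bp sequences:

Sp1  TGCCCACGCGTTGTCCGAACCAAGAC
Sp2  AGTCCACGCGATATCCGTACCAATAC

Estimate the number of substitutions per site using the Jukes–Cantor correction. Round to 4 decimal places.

The sequences differ at 6 of 26 sites (1, 3, 11, 13, 18, 24), so p = 6/26 ≈ 0.230769.
d = −(3/4) ln(1 − 4p/3) = −0.75 ln(1 − 0.307692) = −0.75 ln(0.692308)
  = −0.75 × (-0.367724) = 0.275793 substitutions/site.

0.2758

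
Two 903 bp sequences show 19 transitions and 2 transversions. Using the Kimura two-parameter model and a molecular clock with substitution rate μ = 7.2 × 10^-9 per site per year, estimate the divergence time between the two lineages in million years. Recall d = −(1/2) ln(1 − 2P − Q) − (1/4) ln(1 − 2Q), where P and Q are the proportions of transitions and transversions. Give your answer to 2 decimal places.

1.65

P = 19/903 ≈ 0.021041 and Q = 2/903 ≈ 0.002215.
Under the Kimura two-parameter model, d = −½ ln(1 − 2P − Q) − ¼ ln(1 − 2Q).
1 − 2P − Q = 0.955703, giving −½ ln(0.955703) = 0.022654.
1 − 2Q = 0.99557, giving −¼ ln(0.99557) = 0.001110.
d = 0.022654 + 0.001110 = 0.023764.
Under a molecular clock d = 2μt, so t = d/(2μ) = 0.023764 / (2 × 7.2 × 10^-9) = 1.65 million years.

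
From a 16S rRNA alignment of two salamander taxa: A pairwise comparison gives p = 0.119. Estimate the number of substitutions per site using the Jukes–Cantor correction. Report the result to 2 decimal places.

d = −(3/4) ln(1 − 4p/3) = −0.75 ln(1 − 0.158667) = −0.75 ln(0.841333)
  = −0.75 × (-0.172768) = 0.129576 substitutions/site.

0.13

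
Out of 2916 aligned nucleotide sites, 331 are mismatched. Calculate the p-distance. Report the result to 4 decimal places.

0.1135

p = 331/2916 = 0.113511… ≈ 0.1135 (to 4 d.p.).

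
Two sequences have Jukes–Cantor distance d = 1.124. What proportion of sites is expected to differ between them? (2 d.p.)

p = (3/4)(1 − e^(−4d/3)) = 0.75 × (1 − e^(-1.498667)) = 0.75 × (1 − 0.223428) = 0.582429.

0.58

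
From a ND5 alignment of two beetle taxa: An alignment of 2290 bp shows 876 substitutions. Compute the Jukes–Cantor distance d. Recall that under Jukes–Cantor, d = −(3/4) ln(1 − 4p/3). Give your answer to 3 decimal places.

p = 876/2290 ≈ 0.382533.
d = −(3/4) ln(1 − 4p/3) = −0.75 ln(1 − 0.510044) = −0.75 ln(0.489956)
  = −0.75 × (-0.713440) = 0.535080 substitutions/site.

0.535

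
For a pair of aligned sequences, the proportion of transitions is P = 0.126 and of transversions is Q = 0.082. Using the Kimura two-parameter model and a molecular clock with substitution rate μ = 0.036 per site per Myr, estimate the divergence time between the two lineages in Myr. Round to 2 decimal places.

Under the Kimura two-parameter model, d = −½ ln(1 − 2P − Q) − ¼ ln(1 − 2Q).
1 − 2P − Q = 0.666, giving −½ ln(0.666) = 0.203233.
1 − 2Q = 0.836, giving −¼ ln(0.836) = 0.044782.
d = 0.203233 + 0.044782 = 0.248015.
Under a molecular clock d = 2μt, so t = d/(2μ) = 0.248015 / (2 × 0.036) = 3.44 Myr.

3.44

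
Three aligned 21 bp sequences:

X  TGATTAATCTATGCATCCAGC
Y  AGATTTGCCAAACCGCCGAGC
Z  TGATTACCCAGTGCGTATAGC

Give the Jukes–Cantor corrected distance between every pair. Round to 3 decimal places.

X–Y: 10/21 sites differ → p ≈ 0.47619, d = −0.75 ln(1 − 0.63492) = 0.755729 ≈ 0.756.
X–Z: 7/21 sites differ → p ≈ 0.333333, d = −0.75 ln(1 − 0.444444) = 0.440839 ≈ 0.441.
Y–Z: 9/21 sites differ → p ≈ 0.428571, d = −0.75 ln(1 − 0.571428) = 0.635472 ≈ 0.635.

d(X,Y) = 0.756, d(X,Z) = 0.441, d(Y,Z) = 0.635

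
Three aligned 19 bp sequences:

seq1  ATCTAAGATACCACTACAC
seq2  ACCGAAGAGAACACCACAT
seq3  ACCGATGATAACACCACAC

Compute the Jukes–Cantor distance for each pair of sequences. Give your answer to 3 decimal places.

seq1–seq2: 6/19 sites differ → p ≈ 0.315789, d = −0.75 ln(1 − 0.421052) = 0.409907 ≈ 0.410.
seq1–seq3: 5/19 sites differ → p ≈ 0.263158, d = −0.75 ln(1 − 0.350877) = 0.324100 ≈ 0.324.
seq2–seq3: 3/19 sites differ → p ≈ 0.157895, d = −0.75 ln(1 − 0.210527) = 0.177292 ≈ 0.177.

d(seq1,seq2) = 0.410, d(seq1,seq3) = 0.324, d(seq2,seq3) = 0.177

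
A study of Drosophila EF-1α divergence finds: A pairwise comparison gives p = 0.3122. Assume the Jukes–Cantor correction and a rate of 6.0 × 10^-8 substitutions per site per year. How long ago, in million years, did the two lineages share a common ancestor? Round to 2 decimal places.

3.36

d = −(3/4) ln(1 − 4p/3) = −0.75 ln(1 − 0.416267) = −0.75 ln(0.583733)
  = −0.75 × (-0.538312) = 0.403734 substitutions/site.
Under a molecular clock d = 2μt, so t = d/(2μ) = 0.403734 / (2 × 6.0 × 10^-8) = 3.36 million years.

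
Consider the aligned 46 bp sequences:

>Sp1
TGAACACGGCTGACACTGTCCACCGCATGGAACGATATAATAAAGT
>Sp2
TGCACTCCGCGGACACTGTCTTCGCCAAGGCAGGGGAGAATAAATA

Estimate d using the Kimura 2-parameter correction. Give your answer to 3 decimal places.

0.483

Of 46 sites, 2 differences are transitions and 14 are transversions, so P = 2/46 ≈ 0.043478 and Q = 14/46 ≈ 0.304348.
Under the Kimura two-parameter model, d = −½ ln(1 − 2P − Q) − ¼ ln(1 − 2Q).
1 − 2P − Q = 0.608696, giving −½ ln(0.608696) = 0.248218.
1 − 2Q = 0.391304, giving −¼ ln(0.391304) = 0.234568.
d = 0.248218 + 0.234568 = 0.482786.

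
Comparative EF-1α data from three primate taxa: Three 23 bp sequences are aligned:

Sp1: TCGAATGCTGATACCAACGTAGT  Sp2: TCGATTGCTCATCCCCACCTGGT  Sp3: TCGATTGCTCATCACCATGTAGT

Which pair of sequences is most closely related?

Sp2 and Sp3

Sp1–Sp2: 6/23 differ, p = 0.261, d = 0.321.
Sp1–Sp3: 6/23 differ, p = 0.261, d = 0.321.
Sp2–Sp3: 4/23 differ, p = 0.174, d = 0.198.
The smallest distance is between Sp2 and Sp3.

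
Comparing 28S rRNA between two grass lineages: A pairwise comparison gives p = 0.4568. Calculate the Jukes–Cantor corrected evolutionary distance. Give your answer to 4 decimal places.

d = −(3/4) ln(1 − 4p/3) = −0.75 ln(1 − 0.609067) = −0.75 ln(0.390933)
  = −0.75 × (-0.939219) = 0.704414 substitutions/site.

0.7044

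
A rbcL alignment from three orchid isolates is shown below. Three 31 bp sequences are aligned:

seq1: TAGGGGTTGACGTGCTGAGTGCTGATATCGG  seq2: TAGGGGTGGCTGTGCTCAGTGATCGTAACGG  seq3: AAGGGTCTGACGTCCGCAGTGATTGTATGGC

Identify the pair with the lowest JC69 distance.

seq1 and seq2

seq1–seq2: 8/31 differ, p = 0.258, d = 0.316.
seq1–seq3: 11/31 differ, p = 0.355, d = 0.481.
seq2–seq3: 12/31 differ, p = 0.387, d = 0.544.
The smallest distance is between seq1 and seq2.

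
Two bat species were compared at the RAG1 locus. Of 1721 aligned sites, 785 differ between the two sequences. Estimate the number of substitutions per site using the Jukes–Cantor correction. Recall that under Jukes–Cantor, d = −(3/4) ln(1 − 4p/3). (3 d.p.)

0.703

p = 785/1721 ≈ 0.45613.
d = −(3/4) ln(1 − 4p/3) = −0.75 ln(1 − 0.608173) = −0.75 ln(0.391827)
  = −0.75 × (-0.936935) = 0.702701 substitutions/site.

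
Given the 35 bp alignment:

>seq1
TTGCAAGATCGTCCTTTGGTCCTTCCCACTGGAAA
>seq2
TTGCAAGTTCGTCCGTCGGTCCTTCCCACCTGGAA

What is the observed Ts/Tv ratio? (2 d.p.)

Transitions are A↔G and C↔T; transversions are all other mismatches.
Transitions: 3. Transversions: 3.
R = 3/3 = 1.00.

1.00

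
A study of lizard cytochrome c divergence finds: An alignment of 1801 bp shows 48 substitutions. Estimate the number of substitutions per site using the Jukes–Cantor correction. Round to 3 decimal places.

0.027

p = 48/1801 ≈ 0.026652.
d = −(3/4) ln(1 − 4p/3) = −0.75 ln(1 − 0.035536) = −0.75 ln(0.964464)
  = −0.75 × (-0.036183) = 0.027137 substitutions/site.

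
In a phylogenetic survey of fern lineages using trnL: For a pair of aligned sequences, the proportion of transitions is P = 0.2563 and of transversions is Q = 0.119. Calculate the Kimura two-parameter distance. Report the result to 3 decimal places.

0.567

Under the Kimura two-parameter model, d = −½ ln(1 − 2P − Q) − ¼ ln(1 − 2Q).
1 − 2P − Q = 0.3684, giving −½ ln(0.3684) = 0.499293.
1 − 2Q = 0.762, giving −¼ ln(0.762) = 0.067952.
d = 0.499293 + 0.067952 = 0.567245.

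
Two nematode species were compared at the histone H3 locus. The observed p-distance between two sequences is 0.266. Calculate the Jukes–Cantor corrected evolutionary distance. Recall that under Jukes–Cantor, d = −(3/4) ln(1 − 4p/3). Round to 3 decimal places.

d = −(3/4) ln(1 − 4p/3) = −0.75 ln(1 − 0.354667) = −0.75 ln(0.645333)
  = −0.75 × (-0.437989) = 0.328492 substitutions/site.

0.328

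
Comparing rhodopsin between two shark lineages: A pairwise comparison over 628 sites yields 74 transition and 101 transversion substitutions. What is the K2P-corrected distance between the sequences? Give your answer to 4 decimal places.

0.3495

P = 74/628 ≈ 0.117834 and Q = 101/628 ≈ 0.160828.
Under the Kimura two-parameter model, d = −½ ln(1 − 2P − Q) − ¼ ln(1 − 2Q).
1 − 2P − Q = 0.603504, giving −½ ln(0.603504) = 0.252501.
1 − 2Q = 0.678344, giving −¼ ln(0.678344) = 0.097025.
d = 0.252501 + 0.097025 = 0.349526.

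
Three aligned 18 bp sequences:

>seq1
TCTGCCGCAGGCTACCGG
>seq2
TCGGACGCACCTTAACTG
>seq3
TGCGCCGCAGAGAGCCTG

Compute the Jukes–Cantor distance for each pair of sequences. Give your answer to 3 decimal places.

seq1–seq2: 7/18 sites differ → p ≈ 0.388889, d = −0.75 ln(1 − 0.518519) = 0.548166 ≈ 0.548.
seq1–seq3: 7/18 sites differ → p ≈ 0.388889, d = −0.75 ln(1 − 0.518519) = 0.548166 ≈ 0.548.
seq2–seq3: 9/18 sites differ → p = 0.5, d = −0.75 ln(1 − 0.666667) = 0.823960 ≈ 0.824.

d(seq1,seq2) = 0.548, d(seq1,seq3) = 0.548, d(seq2,seq3) = 0.824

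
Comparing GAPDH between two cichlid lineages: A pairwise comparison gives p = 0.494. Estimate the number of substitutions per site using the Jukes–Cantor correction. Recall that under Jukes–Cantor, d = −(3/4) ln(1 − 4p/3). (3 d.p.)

0.806

d = −(3/4) ln(1 − 4p/3) = −0.75 ln(1 − 0.658667) = −0.75 ln(0.341333)
  = −0.75 × (-1.074897) = 0.806173 substitutions/site.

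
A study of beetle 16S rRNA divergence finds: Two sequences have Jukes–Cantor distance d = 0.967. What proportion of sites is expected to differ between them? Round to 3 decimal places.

p = (3/4)(1 − e^(−4d/3)) = 0.75 × (1 − e^(-1.289333)) = 0.75 × (1 − 0.275454) = 0.543410.

0.543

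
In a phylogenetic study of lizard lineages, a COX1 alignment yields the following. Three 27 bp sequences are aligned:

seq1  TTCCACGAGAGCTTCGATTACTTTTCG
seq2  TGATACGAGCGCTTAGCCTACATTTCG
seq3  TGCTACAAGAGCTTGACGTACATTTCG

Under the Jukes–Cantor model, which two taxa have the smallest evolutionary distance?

seq1–seq2: 8/27 differ, p = 0.296, d = 0.377.
seq1–seq3: 8/27 differ, p = 0.296, d = 0.377.
seq2–seq3: 6/27 differ, p = 0.222, d = 0.264.
The smallest distance is between seq2 and seq3.

seq2 and seq3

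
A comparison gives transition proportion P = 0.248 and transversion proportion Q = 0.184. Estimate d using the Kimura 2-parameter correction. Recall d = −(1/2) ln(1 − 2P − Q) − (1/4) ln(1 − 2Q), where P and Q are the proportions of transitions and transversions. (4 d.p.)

Under the Kimura two-parameter model, d = −½ ln(1 − 2P − Q) − ¼ ln(1 − 2Q).
1 − 2P − Q = 0.32, giving −½ ln(0.32) = 0.569717.
1 − 2Q = 0.632, giving −¼ ln(0.632) = 0.114716.
d = 0.569717 + 0.114716 = 0.684433.

0.6844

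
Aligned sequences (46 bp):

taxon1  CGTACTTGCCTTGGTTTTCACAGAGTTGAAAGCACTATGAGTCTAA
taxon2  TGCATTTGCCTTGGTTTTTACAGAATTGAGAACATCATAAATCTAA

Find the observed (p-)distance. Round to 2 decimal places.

The sequences differ at 11 of 46 positions.
p = 11/46 = 0.239130… ≈ 0.24 (to 2 d.p.).

0.24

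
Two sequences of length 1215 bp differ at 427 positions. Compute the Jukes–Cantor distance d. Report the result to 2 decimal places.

p = 427/1215 ≈ 0.35144.
d = −(3/4) ln(1 − 4p/3) = −0.75 ln(1 − 0.468587) = −0.75 ln(0.531413)
  = −0.75 × (-0.632216) = 0.474162 substitutions/site.

0.47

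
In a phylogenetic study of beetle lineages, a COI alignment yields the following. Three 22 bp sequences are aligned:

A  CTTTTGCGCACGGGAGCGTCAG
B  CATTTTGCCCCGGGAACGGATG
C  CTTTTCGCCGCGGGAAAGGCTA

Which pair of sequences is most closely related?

A–B: 9/22 differ, p = 0.409, d = 0.591.
A–C: 9/22 differ, p = 0.409, d = 0.591.
B–C: 6/22 differ, p = 0.273, d = 0.339.
The smallest distance is between B and C.

B and C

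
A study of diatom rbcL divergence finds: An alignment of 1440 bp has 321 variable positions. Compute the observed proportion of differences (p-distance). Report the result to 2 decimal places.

0.22

p = 321/1440 = 0.222916… ≈ 0.22 (to 2 d.p.).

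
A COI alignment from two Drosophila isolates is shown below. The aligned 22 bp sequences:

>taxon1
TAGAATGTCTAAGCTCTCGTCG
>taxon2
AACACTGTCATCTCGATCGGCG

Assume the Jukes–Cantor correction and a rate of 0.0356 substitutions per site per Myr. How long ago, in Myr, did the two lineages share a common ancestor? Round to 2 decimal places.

9.81

The sequences differ at 10 of 22 sites (1, 3, 5, 10, 11, 12, 13, 15, 16, 20), so p = 10/22 ≈ 0.454545.
d = −(3/4) ln(1 − 4p/3) = −0.75 ln(1 − 0.60606) = −0.75 ln(0.39394)
  = −0.75 × (-0.931557) = 0.698668 substitutions/site.
Under a molecular clock d = 2μt, so t = d/(2μ) = 0.698668 / (2 × 0.0356) = 9.81 Myr.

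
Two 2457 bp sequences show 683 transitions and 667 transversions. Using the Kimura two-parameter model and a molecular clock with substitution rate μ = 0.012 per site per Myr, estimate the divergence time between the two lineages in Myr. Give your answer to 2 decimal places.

P = 683/2457 ≈ 0.277981 and Q = 667/2457 ≈ 0.271469.
Under the Kimura two-parameter model, d = −½ ln(1 − 2P − Q) − ¼ ln(1 − 2Q).
1 − 2P − Q = 0.172569, giving −½ ln(0.172569) = 0.878479.
1 − 2Q = 0.457062, giving −¼ ln(0.457062) = 0.195734.
d = 0.878479 + 0.195734 = 1.074213.
Under a molecular clock d = 2μt, so t = d/(2μ) = 1.074213 / (2 × 0.012) = 44.76 Myr.

44.76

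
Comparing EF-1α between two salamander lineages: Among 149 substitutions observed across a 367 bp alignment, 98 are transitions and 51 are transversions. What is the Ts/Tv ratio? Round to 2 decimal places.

1.92

R = 98/51 = 1.921568… ≈ 1.92 (to 2 d.p.).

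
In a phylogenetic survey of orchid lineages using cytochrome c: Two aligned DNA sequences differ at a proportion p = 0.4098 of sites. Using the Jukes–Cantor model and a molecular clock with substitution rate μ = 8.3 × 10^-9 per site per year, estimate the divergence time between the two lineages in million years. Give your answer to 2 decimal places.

d = −(3/4) ln(1 − 4p/3) = −0.75 ln(1 − 0.5464) = −0.75 ln(0.4536)
  = −0.75 × (-0.790540) = 0.592905 substitutions/site.
Under a molecular clock d = 2μt, so t = d/(2μ) = 0.592905 / (2 × 8.3 × 10^-9) = 35.72 million years.

35.72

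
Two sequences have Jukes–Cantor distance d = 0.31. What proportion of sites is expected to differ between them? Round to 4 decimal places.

p = (3/4)(1 − e^(−4d/3)) = 0.75 × (1 − e^(-0.413333)) = 0.75 × (1 − 0.661442) = 0.253919.

0.2539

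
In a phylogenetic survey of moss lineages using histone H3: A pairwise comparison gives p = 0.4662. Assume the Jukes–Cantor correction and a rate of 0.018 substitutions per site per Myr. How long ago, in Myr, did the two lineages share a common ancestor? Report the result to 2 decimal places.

d = −(3/4) ln(1 − 4p/3) = −0.75 ln(1 − 0.6216) = −0.75 ln(0.3784)
  = −0.75 × (-0.971803) = 0.728852 substitutions/site.
Under a molecular clock d = 2μt, so t = d/(2μ) = 0.728852 / (2 × 0.018) = 20.25 Myr.

20.25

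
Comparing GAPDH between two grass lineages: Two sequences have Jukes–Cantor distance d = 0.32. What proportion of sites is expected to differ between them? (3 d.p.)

0.260

p = (3/4)(1 − e^(−4d/3)) = 0.75 × (1 − e^(-0.426667)) = 0.75 × (1 − 0.652681) = 0.260489.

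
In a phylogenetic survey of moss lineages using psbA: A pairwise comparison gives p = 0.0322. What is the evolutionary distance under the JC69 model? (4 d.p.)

d = −(3/4) ln(1 − 4p/3) = −0.75 ln(1 − 0.042933) = −0.75 ln(0.957067)
  = −0.75 × (-0.043882) = 0.032912 substitutions/site.

0.0329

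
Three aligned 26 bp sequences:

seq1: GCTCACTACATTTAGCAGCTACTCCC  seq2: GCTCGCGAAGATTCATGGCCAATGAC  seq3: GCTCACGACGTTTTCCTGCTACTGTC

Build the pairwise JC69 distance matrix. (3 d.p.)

seq1–seq2: 13/26 sites differ → p = 0.5, d = −0.75 ln(1 − 0.666667) = 0.823960 ≈ 0.824.
seq1–seq3: 7/26 sites differ → p ≈ 0.269231, d = −0.75 ln(1 − 0.358975) = 0.333515 ≈ 0.334.
seq2–seq3: 10/26 sites differ → p ≈ 0.384615, d = −0.75 ln(1 − 0.51282) = 0.539341 ≈ 0.539.

d(seq1,seq2) = 0.824, d(seq1,seq3) = 0.334, d(seq2,seq3) = 0.539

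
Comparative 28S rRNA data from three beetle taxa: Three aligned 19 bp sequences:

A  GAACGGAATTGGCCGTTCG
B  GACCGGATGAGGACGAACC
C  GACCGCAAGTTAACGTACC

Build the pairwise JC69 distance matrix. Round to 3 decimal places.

A–B: 8/19 sites differ → p ≈ 0.421053, d = −0.75 ln(1 − 0.561404) = 0.618132 ≈ 0.618.
A–C: 8/19 sites differ → p ≈ 0.421053, d = −0.75 ln(1 − 0.561404) = 0.618132 ≈ 0.618.
B–C: 6/19 sites differ → p ≈ 0.315789, d = −0.75 ln(1 − 0.421052) = 0.409907 ≈ 0.410.

d(A,B) = 0.618, d(A,C) = 0.618, d(B,C) = 0.410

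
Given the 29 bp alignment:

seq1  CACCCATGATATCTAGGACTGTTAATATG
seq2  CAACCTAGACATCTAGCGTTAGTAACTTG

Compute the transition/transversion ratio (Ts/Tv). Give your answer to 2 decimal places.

Transitions are A↔G and C↔T; transversions are all other mismatches.
Transitions: 5. Transversions: 6.
R = 5/6 = 0.833333… ≈ 0.83 (to 2 d.p.).

0.83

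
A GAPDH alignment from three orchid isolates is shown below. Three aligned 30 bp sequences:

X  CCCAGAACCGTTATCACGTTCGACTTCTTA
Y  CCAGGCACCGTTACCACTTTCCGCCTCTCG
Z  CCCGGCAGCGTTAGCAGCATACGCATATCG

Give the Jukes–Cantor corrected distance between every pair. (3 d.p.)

X–Y: 10/30 sites differ → p ≈ 0.333333, d = −0.75 ln(1 − 0.444444) = 0.440839 ≈ 0.441.
X–Z: 14/30 sites differ → p ≈ 0.466667, d = −0.75 ln(1 − 0.622223) = 0.730088 ≈ 0.730.
Y–Z: 9/30 sites differ → p = 0.3, d = −0.75 ln(1 − 0.4) = 0.383119 ≈ 0.383.

d(X,Y) = 0.441, d(X,Z) = 0.730, d(Y,Z) = 0.383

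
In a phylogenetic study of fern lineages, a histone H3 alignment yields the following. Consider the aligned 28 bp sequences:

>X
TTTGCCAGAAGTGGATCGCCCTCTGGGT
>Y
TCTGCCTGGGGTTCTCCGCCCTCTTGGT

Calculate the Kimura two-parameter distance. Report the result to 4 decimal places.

Of 28 sites, 4 differences are transitions and 5 are transversions, so P = 4/28 ≈ 0.142857 and Q = 5/28 ≈ 0.178571.
Under the Kimura two-parameter model, d = −½ ln(1 − 2P − Q) − ¼ ln(1 − 2Q).
1 − 2P − Q = 0.535715, giving −½ ln(0.535715) = 0.312076.
1 − 2Q = 0.642858, giving −¼ ln(0.642858) = 0.110458.
d = 0.312076 + 0.110458 = 0.422534.

0.4225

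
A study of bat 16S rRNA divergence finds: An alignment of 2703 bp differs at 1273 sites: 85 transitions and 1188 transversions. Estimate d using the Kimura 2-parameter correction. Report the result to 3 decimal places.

P = 85/2703 ≈ 0.031447 and Q = 1188/2703 ≈ 0.439512.
Under the Kimura two-parameter model, d = −½ ln(1 − 2P − Q) − ¼ ln(1 − 2Q).
1 − 2P − Q = 0.497594, giving −½ ln(0.497594) = 0.348985.
1 − 2Q = 0.120976, giving −¼ ln(0.120976) = 0.528041.
d = 0.348985 + 0.528041 = 0.877026.

0.877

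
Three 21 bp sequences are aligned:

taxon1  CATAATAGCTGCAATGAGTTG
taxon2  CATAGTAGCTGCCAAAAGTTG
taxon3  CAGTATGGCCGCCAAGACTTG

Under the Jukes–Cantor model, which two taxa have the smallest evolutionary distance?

taxon1–taxon2: 4/21 differ, p = 0.190, d = 0.220.
taxon1–taxon3: 7/21 differ, p = 0.333, d = 0.441.
taxon2–taxon3: 7/21 differ, p = 0.333, d = 0.441.
The smallest distance is between taxon1 and taxon2.

taxon1 and taxon2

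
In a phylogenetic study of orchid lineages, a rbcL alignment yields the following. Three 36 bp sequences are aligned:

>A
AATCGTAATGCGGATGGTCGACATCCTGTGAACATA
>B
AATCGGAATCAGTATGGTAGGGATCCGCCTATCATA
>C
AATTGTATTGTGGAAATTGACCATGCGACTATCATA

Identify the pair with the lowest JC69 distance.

A and B

A–B: 12/36 differ, p = 0.333, d = 0.441.
A–C: 15/36 differ, p = 0.417, d = 0.608.
B–C: 15/36 differ, p = 0.417, d = 0.608.
The smallest distance is between A and B.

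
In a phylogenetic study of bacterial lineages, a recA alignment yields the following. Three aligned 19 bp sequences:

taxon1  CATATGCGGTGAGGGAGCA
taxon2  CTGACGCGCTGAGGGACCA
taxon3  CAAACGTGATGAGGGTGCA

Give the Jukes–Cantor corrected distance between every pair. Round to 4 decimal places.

taxon1–taxon2: 5/19 sites differ → p ≈ 0.263158, d = −0.75 ln(1 − 0.350877) = 0.324100 ≈ 0.3241.
taxon1–taxon3: 5/19 sites differ → p ≈ 0.263158, d = −0.75 ln(1 − 0.350877) = 0.324100 ≈ 0.3241.
taxon2–taxon3: 6/19 sites differ → p ≈ 0.315789, d = −0.75 ln(1 − 0.421052) = 0.409907 ≈ 0.4099.

d(taxon1,taxon2) = 0.3241, d(taxon1,taxon3) = 0.3241, d(taxon2,taxon3) = 0.4099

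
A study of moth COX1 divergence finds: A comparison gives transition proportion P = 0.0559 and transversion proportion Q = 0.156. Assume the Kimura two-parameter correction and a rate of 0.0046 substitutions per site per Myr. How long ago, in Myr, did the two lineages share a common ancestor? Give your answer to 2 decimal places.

Under the Kimura two-parameter model, d = −½ ln(1 − 2P − Q) − ¼ ln(1 − 2Q).
1 − 2P − Q = 0.7322, giving −½ ln(0.7322) = 0.155851.
1 − 2Q = 0.688, giving −¼ ln(0.688) = 0.093492.
d = 0.155851 + 0.093492 = 0.249343.
Under a molecular clock d = 2μt, so t = d/(2μ) = 0.249343 / (2 × 0.0046) = 27.10 Myr.

27.10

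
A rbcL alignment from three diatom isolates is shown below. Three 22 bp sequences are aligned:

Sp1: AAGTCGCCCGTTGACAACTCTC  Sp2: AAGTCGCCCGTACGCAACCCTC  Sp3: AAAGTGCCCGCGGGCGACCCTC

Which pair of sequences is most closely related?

Sp1 and Sp2

Sp1–Sp2: 4/22 differ, p = 0.182, d = 0.208.
Sp1–Sp3: 8/22 differ, p = 0.364, d = 0.497.
Sp2–Sp3: 7/22 differ, p = 0.318, d = 0.414.
The smallest distance is between Sp1 and Sp2.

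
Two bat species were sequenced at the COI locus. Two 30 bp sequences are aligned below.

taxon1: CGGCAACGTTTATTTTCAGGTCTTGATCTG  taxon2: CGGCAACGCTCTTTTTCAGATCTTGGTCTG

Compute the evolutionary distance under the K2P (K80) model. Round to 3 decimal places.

Of 30 sites, 4 differences are transitions and 1 are transversions, so P = 4/30 ≈ 0.133333 and Q = 1/30 ≈ 0.033333.
Under the Kimura two-parameter model, d = −½ ln(1 − 2P − Q) − ¼ ln(1 − 2Q).
1 − 2P − Q = 0.700001, giving −½ ln(0.700001) = 0.178337.
1 − 2Q = 0.933334, giving −¼ ln(0.933334) = 0.017248.
d = 0.178337 + 0.017248 = 0.195585.

0.196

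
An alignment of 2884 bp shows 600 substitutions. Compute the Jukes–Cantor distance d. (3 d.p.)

p = 600/2884 ≈ 0.208044.
d = −(3/4) ln(1 − 4p/3) = −0.75 ln(1 − 0.277392) = −0.75 ln(0.722608)
  = −0.75 × (-0.324888) = 0.243666 substitutions/site.

0.244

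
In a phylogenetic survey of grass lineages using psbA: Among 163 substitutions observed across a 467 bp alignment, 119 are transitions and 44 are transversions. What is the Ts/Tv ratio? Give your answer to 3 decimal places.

R = 119/44 = 2.704545… ≈ 2.705 (to 3 d.p.).

2.705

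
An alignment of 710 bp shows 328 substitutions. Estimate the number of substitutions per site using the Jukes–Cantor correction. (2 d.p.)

p = 328/710 ≈ 0.461972.
d = −(3/4) ln(1 − 4p/3) = −0.75 ln(1 − 0.615963) = −0.75 ln(0.384037)
  = −0.75 × (-0.957016) = 0.717762 substitutions/site.

0.72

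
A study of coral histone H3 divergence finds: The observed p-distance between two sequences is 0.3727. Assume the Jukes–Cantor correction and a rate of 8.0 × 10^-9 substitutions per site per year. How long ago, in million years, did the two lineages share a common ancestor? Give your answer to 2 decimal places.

d = −(3/4) ln(1 − 4p/3) = −0.75 ln(1 − 0.496933) = −0.75 ln(0.503067)
  = −0.75 × (-0.687032) = 0.515274 substitutions/site.
Under a molecular clock d = 2μt, so t = d/(2μ) = 0.515274 / (2 × 8.0 × 10^-9) = 32.20 million years.

32.20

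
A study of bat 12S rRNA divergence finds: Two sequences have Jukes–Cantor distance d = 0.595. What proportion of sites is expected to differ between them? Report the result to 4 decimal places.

p = (3/4)(1 − e^(−4d/3)) = 0.75 × (1 − e^(-0.793333)) = 0.75 × (1 − 0.452335) = 0.410749.

0.4107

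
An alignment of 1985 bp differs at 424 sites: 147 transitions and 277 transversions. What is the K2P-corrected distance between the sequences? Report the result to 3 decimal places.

0.251

P = 147/1985 ≈ 0.074055 and Q = 277/1985 ≈ 0.139547.
Under the Kimura two-parameter model, d = −½ ln(1 − 2P − Q) − ¼ ln(1 − 2Q).
1 − 2P − Q = 0.712343, giving −½ ln(0.712343) = 0.169598.
1 − 2Q = 0.720906, giving −¼ ln(0.720906) = 0.081812.
d = 0.169598 + 0.081812 = 0.251410.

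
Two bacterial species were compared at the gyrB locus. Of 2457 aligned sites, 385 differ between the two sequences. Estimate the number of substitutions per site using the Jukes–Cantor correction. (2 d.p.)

0.18

p = 385/2457 ≈ 0.156695.
d = −(3/4) ln(1 − 4p/3) = −0.75 ln(1 − 0.208927) = −0.75 ln(0.791073)
  = −0.75 × (-0.234365) = 0.175774 substitutions/site.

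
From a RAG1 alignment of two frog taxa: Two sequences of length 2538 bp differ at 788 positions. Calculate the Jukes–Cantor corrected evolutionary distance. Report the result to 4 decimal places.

0.4008

p = 788/2538 ≈ 0.310481.
d = −(3/4) ln(1 − 4p/3) = −0.75 ln(1 − 0.413975) = −0.75 ln(0.586025)
  = −0.75 × (-0.534393) = 0.400795 substitutions/site.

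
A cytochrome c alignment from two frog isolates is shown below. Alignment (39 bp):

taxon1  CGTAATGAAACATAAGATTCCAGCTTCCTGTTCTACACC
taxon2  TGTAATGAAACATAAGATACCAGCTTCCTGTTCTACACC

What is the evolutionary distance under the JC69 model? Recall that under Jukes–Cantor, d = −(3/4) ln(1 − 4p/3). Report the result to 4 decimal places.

0.0531

The sequences differ at 2 of 39 sites (1, 19), so p = 2/39 ≈ 0.051282.
d = −(3/4) ln(1 − 4p/3) = −0.75 ln(1 − 0.068376) = −0.75 ln(0.931624)
  = −0.75 × (-0.070826) = 0.053120 substitutions/site.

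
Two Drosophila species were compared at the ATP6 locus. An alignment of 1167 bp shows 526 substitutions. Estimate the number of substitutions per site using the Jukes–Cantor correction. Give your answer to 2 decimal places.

0.69

p = 526/1167 ≈ 0.450728.
d = −(3/4) ln(1 − 4p/3) = −0.75 ln(1 − 0.600971) = −0.75 ln(0.399029)
  = −0.75 × (-0.918721) = 0.689041 substitutions/site.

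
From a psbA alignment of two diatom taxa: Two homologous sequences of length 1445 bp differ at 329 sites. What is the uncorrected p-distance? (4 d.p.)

p = 329/1445 = 0.227681… ≈ 0.2277 (to 4 d.p.).

0.2277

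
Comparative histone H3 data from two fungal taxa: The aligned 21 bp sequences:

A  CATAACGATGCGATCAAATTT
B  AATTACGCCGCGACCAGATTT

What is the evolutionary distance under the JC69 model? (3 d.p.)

The sequences differ at 6 of 21 sites (1, 4, 8, 9, 14, 17), so p = 6/21 ≈ 0.285714.
d = −(3/4) ln(1 − 4p/3) = −0.75 ln(1 − 0.380952) = −0.75 ln(0.619048)
  = −0.75 × (-0.479572) = 0.359679 substitutions/site.

0.360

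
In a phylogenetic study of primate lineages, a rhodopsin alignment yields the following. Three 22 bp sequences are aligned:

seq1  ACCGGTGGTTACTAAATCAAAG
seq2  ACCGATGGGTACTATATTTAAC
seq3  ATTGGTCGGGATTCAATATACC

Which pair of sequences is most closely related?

seq1 and seq2

seq1–seq2: 6/22 differ, p = 0.273, d = 0.339.
seq1–seq3: 11/22 differ, p = 0.500, d = 0.824.
seq2–seq3: 10/22 differ, p = 0.455, d = 0.699.
The smallest distance is between seq1 and seq2.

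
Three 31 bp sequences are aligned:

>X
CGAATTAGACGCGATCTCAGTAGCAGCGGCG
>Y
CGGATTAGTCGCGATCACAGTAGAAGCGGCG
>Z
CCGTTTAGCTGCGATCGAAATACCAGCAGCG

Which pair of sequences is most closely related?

X–Y: 4/31 differ, p = 0.129, d = 0.142.
X–Z: 10/31 differ, p = 0.323, d = 0.422.
Y–Z: 10/31 differ, p = 0.323, d = 0.422.
The smallest distance is between X and Y.

X and Y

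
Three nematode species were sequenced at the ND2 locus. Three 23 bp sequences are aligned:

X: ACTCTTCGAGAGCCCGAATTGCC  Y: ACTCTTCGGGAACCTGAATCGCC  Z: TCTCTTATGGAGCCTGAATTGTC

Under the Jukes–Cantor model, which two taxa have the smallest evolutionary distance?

X and Y

X–Y: 4/23 differ, p = 0.174, d = 0.198.
X–Z: 6/23 differ, p = 0.261, d = 0.321.
Y–Z: 6/23 differ, p = 0.261, d = 0.321.
The smallest distance is between X and Y.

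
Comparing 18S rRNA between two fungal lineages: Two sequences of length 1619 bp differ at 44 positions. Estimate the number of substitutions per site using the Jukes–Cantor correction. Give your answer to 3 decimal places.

0.028

p = 44/1619 ≈ 0.027177.
d = −(3/4) ln(1 − 4p/3) = −0.75 ln(1 − 0.036236) = −0.75 ln(0.963764)
  = −0.75 × (-0.036909) = 0.027682 substitutions/site.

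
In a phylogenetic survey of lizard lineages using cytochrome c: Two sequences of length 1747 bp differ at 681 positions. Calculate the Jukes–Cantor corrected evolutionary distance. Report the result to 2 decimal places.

p = 681/1747 ≈ 0.389811.
d = −(3/4) ln(1 − 4p/3) = −0.75 ln(1 − 0.519748) = −0.75 ln(0.480252)
  = −0.75 × (-0.733444) = 0.550083 substitutions/site.

0.55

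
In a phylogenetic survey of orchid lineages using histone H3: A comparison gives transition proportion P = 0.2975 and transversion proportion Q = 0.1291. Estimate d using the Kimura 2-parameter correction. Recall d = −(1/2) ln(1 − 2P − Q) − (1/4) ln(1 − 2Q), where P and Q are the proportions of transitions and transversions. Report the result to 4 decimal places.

0.7185

Under the Kimura two-parameter model, d = −½ ln(1 − 2P − Q) − ¼ ln(1 − 2Q).
1 − 2P − Q = 0.2759, giving −½ ln(0.2759) = 0.643858.
1 − 2Q = 0.7418, giving −¼ ln(0.7418) = 0.074669.
d = 0.643858 + 0.074669 = 0.718527.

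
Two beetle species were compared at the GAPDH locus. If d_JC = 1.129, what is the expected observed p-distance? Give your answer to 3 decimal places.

0.584

p = (3/4)(1 − e^(−4d/3)) = 0.75 × (1 − e^(-1.505333)) = 0.75 × (1 − 0.221943) = 0.583543.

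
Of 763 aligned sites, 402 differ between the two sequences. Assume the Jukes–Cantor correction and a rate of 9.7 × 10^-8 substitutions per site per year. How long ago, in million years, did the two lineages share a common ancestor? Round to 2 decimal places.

p = 402/763 ≈ 0.526868.
d = −(3/4) ln(1 − 4p/3) = −0.75 ln(1 − 0.702491) = −0.75 ln(0.297509)
  = −0.75 × (-1.212311) = 0.909233 substitutions/site.
Under a molecular clock d = 2μt, so t = d/(2μ) = 0.909233 / (2 × 9.7 × 10^-8) = 4.69 million years.

4.69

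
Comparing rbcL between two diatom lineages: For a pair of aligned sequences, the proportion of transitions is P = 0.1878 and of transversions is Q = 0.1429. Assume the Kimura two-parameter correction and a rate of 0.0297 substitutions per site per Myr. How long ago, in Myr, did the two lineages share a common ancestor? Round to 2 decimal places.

Under the Kimura two-parameter model, d = −½ ln(1 − 2P − Q) − ¼ ln(1 − 2Q).
1 − 2P − Q = 0.4815, giving −½ ln(0.4815) = 0.365425.
1 − 2Q = 0.7142, giving −¼ ln(0.7142) = 0.084148.
d = 0.365425 + 0.084148 = 0.449573.
Under a molecular clock d = 2μt, so t = d/(2μ) = 0.449573 / (2 × 0.0297) = 7.57 Myr.

7.57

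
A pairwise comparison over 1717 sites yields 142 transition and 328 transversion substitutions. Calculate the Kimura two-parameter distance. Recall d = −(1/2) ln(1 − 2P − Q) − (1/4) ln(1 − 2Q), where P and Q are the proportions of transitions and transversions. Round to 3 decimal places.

P = 142/1717 ≈ 0.082702 and Q = 328/1717 ≈ 0.191031.
Under the Kimura two-parameter model, d = −½ ln(1 − 2P − Q) − ¼ ln(1 − 2Q).
1 − 2P − Q = 0.643565, giving −½ ln(0.643565) = 0.220366.
1 − 2Q = 0.617938, giving −¼ ln(0.617938) = 0.120342.
d = 0.220366 + 0.120342 = 0.340708.

0.341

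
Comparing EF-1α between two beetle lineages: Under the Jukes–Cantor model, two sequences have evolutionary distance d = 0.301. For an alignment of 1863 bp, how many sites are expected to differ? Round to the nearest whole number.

Invert JC69: p = (3/4)(1 − e^(−4d/3)) = 0.75 × (1 − e^(-0.401333)) = 0.75 × (1 − 0.669427) = 0.247930.
Expected differing sites = pL ≈ 0.247930 × 1863 = 461.89359 ≈ 462.

462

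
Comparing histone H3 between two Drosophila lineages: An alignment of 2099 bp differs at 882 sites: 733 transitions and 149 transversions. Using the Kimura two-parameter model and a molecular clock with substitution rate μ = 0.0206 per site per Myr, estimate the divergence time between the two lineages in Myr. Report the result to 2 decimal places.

18.73

P = 733/2099 ≈ 0.349214 and Q = 149/2099 ≈ 0.070986.
Under the Kimura two-parameter model, d = −½ ln(1 − 2P − Q) − ¼ ln(1 − 2Q).
1 − 2P − Q = 0.230586, giving −½ ln(0.230586) = 0.733566.
1 − 2Q = 0.858028, giving −¼ ln(0.858028) = 0.038280.
d = 0.733566 + 0.038280 = 0.771846.
Under a molecular clock d = 2μt, so t = d/(2μ) = 0.771846 / (2 × 0.0206) = 18.73 Myr.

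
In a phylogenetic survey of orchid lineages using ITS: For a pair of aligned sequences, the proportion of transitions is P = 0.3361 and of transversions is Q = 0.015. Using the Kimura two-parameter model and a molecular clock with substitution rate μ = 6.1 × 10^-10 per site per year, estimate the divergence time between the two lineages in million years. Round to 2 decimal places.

Under the Kimura two-parameter model, d = −½ ln(1 − 2P − Q) − ¼ ln(1 − 2Q).
1 − 2P − Q = 0.3128, giving −½ ln(0.3128) = 0.581096.
1 − 2Q = 0.97, giving −¼ ln(0.97) = 0.007615.
d = 0.581096 + 0.007615 = 0.588711.
Under a molecular clock d = 2μt, so t = d/(2μ) = 0.588711 / (2 × 6.1 × 10^-10) = 482.55 million years.

482.55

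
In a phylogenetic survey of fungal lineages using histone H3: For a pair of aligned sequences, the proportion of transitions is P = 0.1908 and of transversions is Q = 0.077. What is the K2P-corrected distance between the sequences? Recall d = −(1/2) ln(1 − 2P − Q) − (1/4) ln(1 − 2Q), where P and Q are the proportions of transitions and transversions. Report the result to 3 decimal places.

Under the Kimura two-parameter model, d = −½ ln(1 − 2P − Q) − ¼ ln(1 − 2Q).
1 − 2P − Q = 0.5414, giving −½ ln(0.5414) = 0.306798.
1 − 2Q = 0.846, giving −¼ ln(0.846) = 0.041809.
d = 0.306798 + 0.041809 = 0.348607.

0.349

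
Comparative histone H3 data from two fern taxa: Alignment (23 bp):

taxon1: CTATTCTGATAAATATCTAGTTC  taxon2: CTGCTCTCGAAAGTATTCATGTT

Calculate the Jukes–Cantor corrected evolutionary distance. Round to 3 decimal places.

0.761

The sequences differ at 11 of 23 sites, so p = 11/23 ≈ 0.478261.
d = −(3/4) ln(1 − 4p/3) = −0.75 ln(1 − 0.637681) = −0.75 ln(0.362319)
  = −0.75 × (-1.015230) = 0.761423 substitutions/site.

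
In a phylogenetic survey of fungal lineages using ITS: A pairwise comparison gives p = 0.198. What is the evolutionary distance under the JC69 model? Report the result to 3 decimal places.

0.230

d = −(3/4) ln(1 − 4p/3) = −0.75 ln(1 − 0.264) = −0.75 ln(0.736)
  = −0.75 × (-0.306525) = 0.229894 substitutions/site.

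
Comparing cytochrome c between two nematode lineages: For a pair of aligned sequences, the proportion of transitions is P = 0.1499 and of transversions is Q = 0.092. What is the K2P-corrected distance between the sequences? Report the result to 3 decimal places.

Under the Kimura two-parameter model, d = −½ ln(1 − 2P − Q) − ¼ ln(1 − 2Q).
1 − 2P − Q = 0.6082, giving −½ ln(0.6082) = 0.248626.
1 − 2Q = 0.816, giving −¼ ln(0.816) = 0.050835.
d = 0.248626 + 0.050835 = 0.299461.

0.299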